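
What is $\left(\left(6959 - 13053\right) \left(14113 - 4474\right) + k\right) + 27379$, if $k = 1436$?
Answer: $-58711251$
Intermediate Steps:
$\left(\left(6959 - 13053\right) \left(14113 - 4474\right) + k\right) + 27379 = \left(\left(6959 - 13053\right) \left(14113 - 4474\right) + 1436\right) + 27379 = \left(\left(-6094\right) 9639 + 1436\right) + 27379 = \left(-58740066 + 1436\right) + 27379 = -58738630 + 27379 = -58711251$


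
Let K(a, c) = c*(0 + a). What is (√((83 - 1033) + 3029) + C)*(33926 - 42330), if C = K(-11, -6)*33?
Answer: -18303912 - 25212*√231 ≈ -1.8687e+7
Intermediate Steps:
K(a, c) = a*c (K(a, c) = c*a = a*c)
C = 2178 (C = -11*(-6)*33 = 66*33 = 2178)
(√((83 - 1033) + 3029) + C)*(33926 - 42330) = (√((83 - 1033) + 3029) + 2178)*(33926 - 42330) = (√(-950 + 3029) + 2178)*(-8404) = (√2079 + 2178)*(-8404) = (3*√231 + 2178)*(-8404) = (2178 + 3*√231)*(-8404) = -18303912 - 25212*√231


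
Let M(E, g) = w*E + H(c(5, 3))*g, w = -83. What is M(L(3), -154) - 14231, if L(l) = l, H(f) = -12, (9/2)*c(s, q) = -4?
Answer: -12632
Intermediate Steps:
c(s, q) = -8/9 (c(s, q) = (2/9)*(-4) = -8/9)
M(E, g) = -83*E - 12*g
M(L(3), -154) - 14231 = (-83*3 - 12*(-154)) - 14231 = (-249 + 1848) - 14231 = 1599 - 14231 = -12632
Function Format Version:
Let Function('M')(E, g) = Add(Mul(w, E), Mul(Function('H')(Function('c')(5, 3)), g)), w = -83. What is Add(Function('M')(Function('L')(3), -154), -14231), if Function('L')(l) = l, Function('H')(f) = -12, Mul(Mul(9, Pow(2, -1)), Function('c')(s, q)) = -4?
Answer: -12632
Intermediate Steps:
Function('c')(s, q) = Rational(-8, 9) (Function('c')(s, q) = Mul(Rational(2, 9), -4) = Rational(-8, 9))
Function('M')(E, g) = Add(Mul(-83, E), Mul(-12, g))
Add(Function('M')(Function('L')(3), -154), -14231) = Add(Add(Mul(-83, 3), Mul(-12, -154)), -14231) = Add(Add(-249, 1848), -14231) = Add(1599, -14231) = -12632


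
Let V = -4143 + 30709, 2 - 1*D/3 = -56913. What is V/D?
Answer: 26566/170745 ≈ 0.15559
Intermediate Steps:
D = 170745 (D = 6 - 3*(-56913) = 6 + 170739 = 170745)
V = 26566
V/D = 26566/170745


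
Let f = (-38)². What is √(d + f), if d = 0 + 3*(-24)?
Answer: 14*√7 ≈ 37.041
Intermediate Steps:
f = 1444
d = -72 (d = 0 - 72 = -72)
√(d + f) = √(-72 + 1444) = √1372 = 14*√7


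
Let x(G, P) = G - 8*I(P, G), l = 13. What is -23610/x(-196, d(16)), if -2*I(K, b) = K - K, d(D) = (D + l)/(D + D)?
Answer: 11805/98 ≈ 120.46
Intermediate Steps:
d(D) = (13 + D)/(2*D) (d(D) = (D + 13)/(D + D) = (13 + D)/((2*D)) = (13 + D)*(1/(2*D)) = (13 + D)/(2*D))
I(K, b) = 0 (I(K, b) = -(K - K)/2 = -1/2*0 = 0)
x(G, P) = G (x(G, P) = G - 8*0 = G + 0 = G)
-23610/x(-196, d(16)) = -23610/(-196) = -23610*(-1/196) = 11805/98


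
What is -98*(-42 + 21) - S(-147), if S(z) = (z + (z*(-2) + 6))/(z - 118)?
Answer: 545523/265 ≈ 2058.6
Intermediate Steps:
S(z) = (6 - z)/(-118 + z) (S(z) = (z + (-2*z + 6))/(-118 + z) = (z + (6 - 2*z))/(-118 + z) = (6 - z)/(-118 + z))
-98*(-42 + 21) - S(-147) = -98*(-42 + 21) - (6 - 1*(-147))/(-118 - 147) = -98*(-21) - (6 + 147)/(-265) = 2058 - (-1)*153/265 = 2058 - 1*(-153/265) = 2058 + 153/265 = 545523/265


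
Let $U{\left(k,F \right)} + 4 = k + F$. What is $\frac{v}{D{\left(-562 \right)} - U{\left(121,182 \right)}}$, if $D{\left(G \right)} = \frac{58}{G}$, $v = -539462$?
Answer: $\frac{75794411}{42024} \approx 1803.6$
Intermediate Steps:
$U{\left(k,F \right)} = -4 + F + k$ ($U{\left(k,F \right)} = -4 + \left(k + F\right) = -4 + \left(F + k\right) = -4 + F + k$)
$\frac{v}{D{\left(-562 \right)} - U{\left(121,182 \right)}} = - \frac{539462}{\frac{58}{-562} - \left(-4 + 182 + 121\right)} = - \frac{539462}{58 \left(- \frac{1}{562}\right) - 299} = - \frac{539462}{- \frac{29}{281} - 299} = - \frac{539462}{- \frac{84048}{281}} = \left(-539462\right) \left(- \frac{281}{84048}\right) = \frac{75794411}{42024}$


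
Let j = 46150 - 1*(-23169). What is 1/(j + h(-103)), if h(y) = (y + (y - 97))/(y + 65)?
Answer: 38/2634425 ≈ 1.4424e-5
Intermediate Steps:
j = 69319 (j = 46150 + 23169 = 69319)
h(y) = (-97 + 2*y)/(65 + y) (h(y) = (y + (-97 + y))/(65 + y) = (-97 + 2*y)/(65 + y))
1/(j + h(-103)) = 1/(69319 + (-97 + 2*(-103))/(65 - 103)) = 1/(69319 + (-97 - 206)/(-38)) = 1/(69319 - 1/38*(-303)) = 1/(69319 + 303/38) = 1/(2634425/38) = 38/2634425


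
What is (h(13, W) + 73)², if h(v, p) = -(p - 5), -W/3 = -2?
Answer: 5184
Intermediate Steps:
W = 6 (W = -3*(-2) = 6)
h(v, p) = 5 - p (h(v, p) = -(-5 + p) = 5 - p)
(h(13, W) + 73)² = ((5 - 1*6) + 73)² = ((5 - 6) + 73)² = (-1 + 73)² = 72² = 5184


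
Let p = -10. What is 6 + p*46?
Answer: -454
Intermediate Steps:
6 + p*46 = 6 - 10*46 = 6 - 460 = -454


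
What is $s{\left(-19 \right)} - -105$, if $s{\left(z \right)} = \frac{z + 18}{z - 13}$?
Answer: $\frac{3361}{32} \approx 105.03$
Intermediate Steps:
$s{\left(z \right)} = \frac{18 + z}{-13 + z}$
$s{\left(-19 \right)} - -105 = \frac{18 - 19}{-13 - 19} - -105 = \frac{1}{-32} \left(-1\right) + 105 = \left(- \frac{1}{32}\right) \left(-1\right) + 105 = \frac{1}{32} + 105 = \frac{3361}{32}$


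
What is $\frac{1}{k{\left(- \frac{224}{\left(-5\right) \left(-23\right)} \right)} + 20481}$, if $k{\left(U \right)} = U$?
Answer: $\frac{115}{2355091} \approx 4.883 \cdot 10^{-5}$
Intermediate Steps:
$\frac{1}{k{\left(- \frac{224}{\left(-5\right) \left(-23\right)} \right)} + 20481} = \frac{1}{- \frac{224}{\left(-5\right) \left(-23\right)} + 20481} = \frac{1}{- \frac{224}{115} + 20481} = \frac{1}{\frac{2355091}{115}} = \frac{115}{2355091}$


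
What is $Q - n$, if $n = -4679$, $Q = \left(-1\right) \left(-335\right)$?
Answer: $5014$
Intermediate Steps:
$Q = 335$
$Q - n = 335 - -4679 = 335 + 4679 = 5014$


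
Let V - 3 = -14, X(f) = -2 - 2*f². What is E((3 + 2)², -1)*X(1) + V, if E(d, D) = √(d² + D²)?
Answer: -11 - 4*√626 ≈ -111.08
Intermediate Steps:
X(f) = -2 - 2*f²
V = -11 (V = 3 - 14 = -11)
E(d, D) = √(D² + d²)
E((3 + 2)², -1)*X(1) + V = √((-1)² + ((3 + 2)²)²)*(-2 - 2*1²) - 11 = √(1 + (5²)²)*(-2 - 2*1) - 11 = √(1 + 25²)*(-2 - 2) - 11 = √(1 + 625)*(-4) - 11 = √626*(-4) - 11 = -4*√626 - 11 = -11 - 4*√626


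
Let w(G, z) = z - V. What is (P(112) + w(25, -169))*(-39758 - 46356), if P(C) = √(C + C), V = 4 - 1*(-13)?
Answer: 16017204 - 344456*√14 ≈ 1.4728e+7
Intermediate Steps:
V = 17 (V = 4 + 13 = 17)
w(G, z) = -17 + z (w(G, z) = z - 1*17 = z - 17 = -17 + z)
P(C) = √2*√C (P(C) = √(2*C) = √2*√C)
(P(112) + w(25, -169))*(-39758 - 46356) = (√2*√112 + (-17 - 169))*(-39758 - 46356) = (√2*(4*√7) - 186)*(-86114) = (4*√14 - 186)*(-86114) = (-186 + 4*√14)*(-86114) = 16017204 - 344456*√14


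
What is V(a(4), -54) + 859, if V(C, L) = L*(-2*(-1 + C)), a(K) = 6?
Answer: 1399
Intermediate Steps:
V(C, L) = L*(2 - 2*C)
V(a(4), -54) + 859 = 2*(-54)*(1 - 1*6) + 859 = 2*(-54)*(1 - 6) + 859 = 2*(-54)*(-5) + 859 = 540 + 859 = 1399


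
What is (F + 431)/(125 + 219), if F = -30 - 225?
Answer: 22/43 ≈ 0.51163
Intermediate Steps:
F = -255
(F + 431)/(125 + 219) = (-255 + 431)/(125 + 219) = 176/344 = 176*(1/344) = 22/43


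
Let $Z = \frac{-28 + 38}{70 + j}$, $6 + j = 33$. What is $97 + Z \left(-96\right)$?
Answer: $\frac{8449}{97} \approx 87.103$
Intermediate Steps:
$j = 27$ ($j = -6 + 33 = 27$)
$Z = \frac{10}{97}$ ($Z = \frac{-28 + 38}{70 + 27} = \frac{10}{97} \approx 0.10309$)
$97 + Z \left(-96\right) = 97 + \frac{10}{97} \left(-96\right) = 97 - \frac{960}{97} = \frac{8449}{97}$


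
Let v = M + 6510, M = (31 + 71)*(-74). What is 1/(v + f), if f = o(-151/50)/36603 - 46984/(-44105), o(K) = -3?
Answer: -538125105/558000651311 ≈ -0.00096438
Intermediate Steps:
M = -7548 (M = 102*(-74) = -7548)
f = 573207679/538125105 (f = -3/36603 - 46984/(-44105) = -3*1/36603 - 46984*(-1/44105) = -1/12201 + 46984/44105 = 573207679/538125105 ≈ 1.0652)
v = -1038 (v = -7548 + 6510 = -1038)
1/(v + f) = 1/(-1038 + 573207679/538125105) = 1/(-558000651311/538125105) = -538125105/558000651311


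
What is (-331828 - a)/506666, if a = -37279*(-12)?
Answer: -389588/253333 ≈ -1.5378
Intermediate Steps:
a = 447348
(-331828 - a)/506666 = (-331828 - 1*447348)/506666 = (-331828 - 447348)*(1/506666) = -779176*1/506666 = -389588/253333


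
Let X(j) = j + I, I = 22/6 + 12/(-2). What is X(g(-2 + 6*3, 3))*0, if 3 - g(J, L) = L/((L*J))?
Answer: 0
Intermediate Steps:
I = -7/3 (I = 22*(⅙) + 12*(-½) = 11/3 - 6 = -7/3 ≈ -2.3333)
g(J, L) = 3 - 1/J (g(J, L) = 3 - L/(L*J) = 3 - L/(J*L) = 3 - L*1/(J*L) = 3 - 1/J)
X(j) = -7/3 + j (X(j) = j - 7/3 = -7/3 + j)
X(g(-2 + 6*3, 3))*0 = (-7/3 + (3 - 1/(-2 + 6*3)))*0 = (-7/3 + (3 - 1/(-2 + 18)))*0 = (-7/3 + (3 - 1/16))*0 = (-7/3 + 47/16)*0 = (29/48)*0 = 0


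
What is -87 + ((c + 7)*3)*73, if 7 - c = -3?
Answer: 3636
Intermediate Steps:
c = 10 (c = 7 - 1*(-3) = 7 + 3 = 10)
-87 + ((c + 7)*3)*73 = -87 + ((10 + 7)*3)*73 = -87 + (17*3)*73 = -87 + 51*73 = -87 + 3723 = 3636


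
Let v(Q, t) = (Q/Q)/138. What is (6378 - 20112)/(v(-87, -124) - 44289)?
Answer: 1895292/6111881 ≈ 0.31010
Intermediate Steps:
v(Q, t) = 1/138 (v(Q, t) = 1*(1/138) = 1/138)
(6378 - 20112)/(v(-87, -124) - 44289) = (6378 - 20112)/(1/138 - 44289) = -13734/(-6111881/138) = -13734*(-138/6111881) = 1895292/6111881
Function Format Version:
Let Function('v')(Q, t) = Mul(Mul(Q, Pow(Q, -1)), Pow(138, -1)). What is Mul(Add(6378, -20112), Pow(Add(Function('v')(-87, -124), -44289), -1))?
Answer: Rational(1895292, 6111881) ≈ 0.31010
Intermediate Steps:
Function('v')(Q, t) = Rational(1, 138) (Function('v')(Q, t) = Mul(1, Rational(1, 138)) = Rational(1, 138))
Mul(Add(6378, -20112), Pow(Add(Function('v')(-87, -124), -44289), -1)) = Mul(Add(6378, -20112), Pow(Add(Rational(1, 138), -44289), -1)) = Mul(-13734, Pow(Rational(-6111881, 138), -1)) = Mul(-13734, Rational(-138, 6111881)) = Rational(1895292, 6111881)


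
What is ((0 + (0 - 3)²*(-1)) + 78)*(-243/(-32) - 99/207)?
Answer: 15711/32 ≈ 490.97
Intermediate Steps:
((0 + (0 - 3)²*(-1)) + 78)*(-243/(-32) - 99/207) = ((0 + (-3)²*(-1)) + 78)*(-243*(-1/32) - 99*1/207) = ((0 + 9*(-1)) + 78)*(243/32 - 11/23) = ((0 - 9) + 78)*(5237/736) = (-9 + 78)*(5237/736) = 69*(5237/736) = 15711/32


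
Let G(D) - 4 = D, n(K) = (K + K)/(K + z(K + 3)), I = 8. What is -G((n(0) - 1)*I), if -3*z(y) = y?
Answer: 4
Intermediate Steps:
z(y) = -y/3
n(K) = 2*K/(-1 + 2*K/3) (n(K) = (K + K)/(K - (K + 3)/3) = (2*K)/(K - (3 + K)/3) = (2*K)/(K + (-1 - K/3)) = (2*K)/(-1 + 2*K/3) = 2*K/(-1 + 2*K/3))
G(D) = 4 + D
-G((n(0) - 1)*I) = -(4 + (6*0/(-3 + 2*0) - 1)*8) = -(4 + (6*0/(-3 + 0) - 1)*8) = -(4 + (6*0/(-3) - 1)*8) = -(4 + (6*0*(-⅓) - 1)*8) = -(4 + (0 - 1)*8) = -(4 - 1*8) = -(4 - 8) = -1*(-4) = 4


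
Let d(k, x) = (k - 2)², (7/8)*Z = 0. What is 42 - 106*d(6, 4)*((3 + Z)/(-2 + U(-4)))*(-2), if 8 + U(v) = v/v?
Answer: -3266/3 ≈ -1088.7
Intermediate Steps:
Z = 0 (Z = (8/7)*0 = 0)
U(v) = -7 (U(v) = -8 + v/v = -8 + 1 = -7)
d(k, x) = (-2 + k)²
42 - 106*d(6, 4)*((3 + Z)/(-2 + U(-4)))*(-2) = 42 - 106*(-2 + 6)²*((3 + 0)/(-2 - 7))*(-2) = 42 - 106*4²*(3/(-9))*(-2) = 42 - 106*16*(3*(-⅑))*(-2) = 42 - 106*16*(-⅓)*(-2) = 42 - (-1696)*(-2)/3 = 42 - 106*32/3 = 42 - 3392/3 = -3266/3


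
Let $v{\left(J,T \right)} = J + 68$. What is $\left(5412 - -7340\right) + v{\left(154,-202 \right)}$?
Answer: $12974$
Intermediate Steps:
$v{\left(J,T \right)} = 68 + J$
$\left(5412 - -7340\right) + v{\left(154,-202 \right)} = \left(5412 - -7340\right) + \left(68 + 154\right) = \left(5412 + 7340\right) + 222 = 12752 + 222 = 12974$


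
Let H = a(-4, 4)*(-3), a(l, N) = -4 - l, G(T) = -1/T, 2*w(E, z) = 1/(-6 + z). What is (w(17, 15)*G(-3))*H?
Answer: 0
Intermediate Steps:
w(E, z) = 1/(2*(-6 + z))
H = 0 (H = (-4 - 1*(-4))*(-3) = (-4 + 4)*(-3) = 0*(-3) = 0)
(w(17, 15)*G(-3))*H = ((1/(2*(-6 + 15)))*(-1/(-3)))*0 = (((1/2)/9)*(-1*(-1/3)))*0 = (((1/2)*(1/9))*(1/3))*0 = ((1/18)*(1/3))*0 = (1/54)*0 = 0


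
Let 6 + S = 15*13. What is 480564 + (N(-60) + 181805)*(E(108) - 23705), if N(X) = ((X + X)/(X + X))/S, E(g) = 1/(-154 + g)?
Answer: -2081348931695/483 ≈ -4.3092e+9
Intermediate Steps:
S = 189 (S = -6 + 15*13 = -6 + 195 = 189)
N(X) = 1/189 (N(X) = ((X + X)/(X + X))/189 = ((2*X)/((2*X)))*(1/189) = ((2*X)*(1/(2*X)))*(1/189) = 1*(1/189) = 1/189)
480564 + (N(-60) + 181805)*(E(108) - 23705) = 480564 + (1/189 + 181805)*(1/(-154 + 108) - 23705) = 480564 + 34361146*(1/(-46) - 23705)/189 = 480564 + 34361146*(-1/46 - 23705)/189 = 480564 + (34361146/189)*(-1090431/46) = 480564 - 2081581044107/483 = -2081348931695/483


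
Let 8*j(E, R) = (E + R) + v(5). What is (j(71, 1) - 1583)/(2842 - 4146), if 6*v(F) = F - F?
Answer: 787/652 ≈ 1.2071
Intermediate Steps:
v(F) = 0 (v(F) = (F - F)/6 = (⅙)*0 = 0)
j(E, R) = E/8 + R/8 (j(E, R) = ((E + R) + 0)/8 = (E + R)/8 = E/8 + R/8)
(j(71, 1) - 1583)/(2842 - 4146) = (((⅛)*71 + (⅛)*1) - 1583)/(2842 - 4146) = ((71/8 + ⅛) - 1583)/(-1304) = (9 - 1583)*(-1/1304) = -1574*(-1/1304) = 787/652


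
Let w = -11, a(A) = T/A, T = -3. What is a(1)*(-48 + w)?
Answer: 177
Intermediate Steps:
a(A) = -3/A
a(1)*(-48 + w) = (-3/1)*(-48 - 11) = -3*1*(-59) = -3*(-59) = 177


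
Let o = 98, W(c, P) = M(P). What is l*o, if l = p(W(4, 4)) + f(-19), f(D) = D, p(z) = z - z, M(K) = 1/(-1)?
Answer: -1862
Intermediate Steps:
M(K) = -1
W(c, P) = -1
p(z) = 0
l = -19 (l = 0 - 19 = -19)
l*o = -19*98 = -1862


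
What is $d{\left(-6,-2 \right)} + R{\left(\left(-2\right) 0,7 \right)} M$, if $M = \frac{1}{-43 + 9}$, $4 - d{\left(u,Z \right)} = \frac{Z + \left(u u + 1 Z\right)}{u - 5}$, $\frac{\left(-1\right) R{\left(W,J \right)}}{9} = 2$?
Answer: $\frac{1391}{187} \approx 7.4385$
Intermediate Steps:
$R{\left(W,J \right)} = -18$ ($R{\left(W,J \right)} = \left(-9\right) 2 = -18$)
$d{\left(u,Z \right)} = 4 - \frac{u^{2} + 2 Z}{-5 + u}$ ($d{\left(u,Z \right)} = 4 - \frac{Z + \left(u u + 1 Z\right)}{u - 5} = 4 - \frac{Z + \left(u^{2} + Z\right)}{-5 + u} = 4 - \frac{Z + \left(Z + u^{2}\right)}{-5 + u} = 4 - \frac{u^{2} + 2 Z}{-5 + u}$)
$M = - \frac{1}{34}$ ($M = \frac{1}{-34} = - \frac{1}{34} \approx -0.029412$)
$d{\left(-6,-2 \right)} + R{\left(\left(-2\right) 0,7 \right)} M = \frac{-20 - \left(-6\right)^{2} - -4 + 4 \left(-6\right)}{-5 - 6} - - \frac{9}{17} = \frac{-20 - 36 + 4 - 24}{-11} + \frac{9}{17} = - \frac{-20 - 36 + 4 - 24}{11} + \frac{9}{17} = \left(- \frac{1}{11}\right) \left(-76\right) + \frac{9}{17} = \frac{76}{11} + \frac{9}{17} = \frac{1391}{187}$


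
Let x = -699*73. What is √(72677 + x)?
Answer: 5*√866 ≈ 147.14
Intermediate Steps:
x = -51027
√(72677 + x) = √(72677 - 51027) = √21650 = 5*√866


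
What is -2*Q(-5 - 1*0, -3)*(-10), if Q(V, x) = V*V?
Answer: 500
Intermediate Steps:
Q(V, x) = V²
-2*Q(-5 - 1*0, -3)*(-10) = -2*(-5 - 1*0)²*(-10) = -2*(-5 + 0)²*(-10) = -2*(-5)²*(-10) = -2*25*(-10) = -50*(-10) = 500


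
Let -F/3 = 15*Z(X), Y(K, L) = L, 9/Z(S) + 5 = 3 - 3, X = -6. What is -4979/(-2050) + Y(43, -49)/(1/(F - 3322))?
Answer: 325563429/2050 ≈ 1.5881e+5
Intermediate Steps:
Z(S) = -9/5 (Z(S) = 9/(-5 + (3 - 3)) = 9/(-5 + 0) = 9/(-5) = 9*(-⅕) = -9/5)
F = 81 (F = -45*(-9)/5 = -3*(-27) = 81)
-4979/(-2050) + Y(43, -49)/(1/(F - 3322)) = -4979/(-2050) - 49/(1/(81 - 3322)) = -4979*(-1/2050) - 49/(1/(-3241)) = 4979/2050 - 49/(-1/3241) = 4979/2050 - 49*(-3241) = 4979/2050 + 158809 = 325563429/2050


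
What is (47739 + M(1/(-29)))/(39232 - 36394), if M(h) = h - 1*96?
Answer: 690823/41151 ≈ 16.788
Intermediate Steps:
M(h) = -96 + h (M(h) = h - 96 = -96 + h)
(47739 + M(1/(-29)))/(39232 - 36394) = (47739 + (-96 + 1/(-29)))/(39232 - 36394) = (47739 + (-96 - 1/29))/2838 = (47739 - 2785/29)*(1/2838) = (1381646/29)*(1/2838) = 690823/41151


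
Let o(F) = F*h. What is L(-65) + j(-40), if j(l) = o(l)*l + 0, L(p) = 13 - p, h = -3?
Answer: -4722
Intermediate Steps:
o(F) = -3*F (o(F) = F*(-3) = -3*F)
j(l) = -3*l² (j(l) = (-3*l)*l + 0 = -3*l² + 0 = -3*l²)
L(-65) + j(-40) = (13 - 1*(-65)) - 3*(-40)² = (13 + 65) - 3*1600 = 78 - 4800 = -4722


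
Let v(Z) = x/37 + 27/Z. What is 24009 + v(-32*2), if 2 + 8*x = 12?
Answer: 56852393/2368 ≈ 24009.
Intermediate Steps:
x = 5/4 (x = -1/4 + (1/8)*12 = -1/4 + 3/2 = 5/4 ≈ 1.2500)
v(Z) = 5/148 + 27/Z (v(Z) = (5/4)/37 + 27/Z = (5/4)*(1/37) + 27/Z = 5/148 + 27/Z)
24009 + v(-32*2) = 24009 + (5/148 + 27/((-32*2))) = 24009 + (5/148 + 27/(-64)) = 24009 + (5/148 + 27*(-1/64)) = 24009 + (5/148 - 27/64) = 24009 - 919/2368 = 56852393/2368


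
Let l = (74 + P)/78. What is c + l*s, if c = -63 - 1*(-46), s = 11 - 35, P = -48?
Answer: -25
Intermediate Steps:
s = -24
c = -17 (c = -63 + 46 = -17)
l = ⅓ (l = (74 - 48)/78 = 26*(1/78) = ⅓ ≈ 0.33333)
c + l*s = -17 + (⅓)*(-24) = -17 - 8 = -25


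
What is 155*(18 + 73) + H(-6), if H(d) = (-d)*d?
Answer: 14069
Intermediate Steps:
H(d) = -d²
155*(18 + 73) + H(-6) = 155*(18 + 73) - 1*(-6)² = 155*91 - 1*36 = 14105 - 36 = 14069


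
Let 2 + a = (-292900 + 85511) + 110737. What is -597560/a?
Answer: 298780/48327 ≈ 6.1825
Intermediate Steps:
a = -96654 (a = -2 + ((-292900 + 85511) + 110737) = -2 + (-207389 + 110737) = -2 - 96652 = -96654)
-597560/a = -597560/(-96654) = -597560*(-1/96654) = 298780/48327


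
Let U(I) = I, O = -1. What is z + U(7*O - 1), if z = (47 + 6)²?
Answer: 2801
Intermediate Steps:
z = 2809 (z = 53² = 2809)
z + U(7*O - 1) = 2809 + (7*(-1) - 1) = 2809 + (-7 - 1) = 2809 - 8 = 2801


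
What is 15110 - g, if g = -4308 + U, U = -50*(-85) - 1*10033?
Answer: 25201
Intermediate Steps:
U = -5783 (U = 4250 - 10033 = -5783)
g = -10091 (g = -4308 - 5783 = -10091)
15110 - g = 15110 - 1*(-10091) = 15110 + 10091 = 25201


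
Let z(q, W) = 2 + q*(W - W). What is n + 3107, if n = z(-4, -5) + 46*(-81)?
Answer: -617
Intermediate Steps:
z(q, W) = 2 (z(q, W) = 2 + q*0 = 2 + 0 = 2)
n = -3724 (n = 2 + 46*(-81) = 2 - 3726 = -3724)
n + 3107 = -3724 + 3107 = -617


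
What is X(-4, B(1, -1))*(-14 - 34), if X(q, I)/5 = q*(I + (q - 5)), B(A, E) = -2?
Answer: -10560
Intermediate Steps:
X(q, I) = 5*q*(-5 + I + q) (X(q, I) = 5*(q*(I + (q - 5))) = 5*(q*(I + (-5 + q))) = 5*(q*(-5 + I + q)) = 5*q*(-5 + I + q))
X(-4, B(1, -1))*(-14 - 34) = (5*(-4)*(-5 - 2 - 4))*(-14 - 34) = (5*(-4)*(-11))*(-48) = 220*(-48) = -10560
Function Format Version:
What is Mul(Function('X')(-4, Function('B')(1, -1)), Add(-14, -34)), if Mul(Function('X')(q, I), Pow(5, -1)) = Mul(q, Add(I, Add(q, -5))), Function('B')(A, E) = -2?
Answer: -10560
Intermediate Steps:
Function('X')(q, I) = Mul(5, q, Add(-5, I, q)) (Function('X')(q, I) = Mul(5, Mul(q, Add(I, Add(q, -5)))) = Mul(5, Mul(q, Add(I, Add(-5, q)))) = Mul(5, Mul(q, Add(-5, I, q))) = Mul(5, q, Add(-5, I, q)))
Mul(Function('X')(-4, Function('B')(1, -1)), Add(-14, -34)) = Mul(Mul(5, -4, Add(-5, -2, -4)), Add(-14, -34)) = Mul(Mul(5, -4, -11), -48) = Mul(220, -48) = -10560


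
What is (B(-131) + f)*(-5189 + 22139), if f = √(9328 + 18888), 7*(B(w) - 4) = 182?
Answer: 508500 + 33900*√7054 ≈ 3.3557e+6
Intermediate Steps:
B(w) = 30 (B(w) = 4 + (⅐)*182 = 4 + 26 = 30)
f = 2*√7054 (f = √28216 = 2*√7054 ≈ 167.98)
(B(-131) + f)*(-5189 + 22139) = (30 + 2*√7054)*(-5189 + 22139) = (30 + 2*√7054)*16950 = 508500 + 33900*√7054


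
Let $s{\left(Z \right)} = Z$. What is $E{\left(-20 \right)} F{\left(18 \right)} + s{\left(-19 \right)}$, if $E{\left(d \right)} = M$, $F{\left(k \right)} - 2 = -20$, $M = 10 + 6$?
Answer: $-307$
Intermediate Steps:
$M = 16$
$F{\left(k \right)} = -18$ ($F{\left(k \right)} = 2 - 20 = -18$)
$E{\left(d \right)} = 16$
$E{\left(-20 \right)} F{\left(18 \right)} + s{\left(-19 \right)} = 16 \left(-18\right) - 19 = -288 - 19 = -307$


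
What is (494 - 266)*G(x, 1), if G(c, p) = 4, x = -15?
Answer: 912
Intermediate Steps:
(494 - 266)*G(x, 1) = (494 - 266)*4 = 228*4 = 912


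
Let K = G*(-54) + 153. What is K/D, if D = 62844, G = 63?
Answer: -1083/20948 ≈ -0.051699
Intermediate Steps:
K = -3249 (K = 63*(-54) + 153 = -3402 + 153 = -3249)
K/D = -3249/62844 = -3249*1/62844 = -1083/20948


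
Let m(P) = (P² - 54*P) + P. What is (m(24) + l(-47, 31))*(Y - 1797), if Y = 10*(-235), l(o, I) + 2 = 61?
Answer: 2641639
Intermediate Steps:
l(o, I) = 59 (l(o, I) = -2 + 61 = 59)
m(P) = P² - 53*P
Y = -2350
(m(24) + l(-47, 31))*(Y - 1797) = (24*(-53 + 24) + 59)*(-2350 - 1797) = (24*(-29) + 59)*(-4147) = (-696 + 59)*(-4147) = -637*(-4147) = 2641639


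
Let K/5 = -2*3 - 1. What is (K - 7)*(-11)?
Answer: 462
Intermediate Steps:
K = -35 (K = 5*(-2*3 - 1) = 5*(-6 - 1) = 5*(-7) = -35)
(K - 7)*(-11) = (-35 - 7)*(-11) = -42*(-11) = 462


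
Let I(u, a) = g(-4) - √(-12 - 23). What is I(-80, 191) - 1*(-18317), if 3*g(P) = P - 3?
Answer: 54944/3 - I*√35 ≈ 18315.0 - 5.9161*I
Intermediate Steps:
g(P) = -1 + P/3 (g(P) = (P - 3)/3 = (-3 + P)/3 = -1 + P/3)
I(u, a) = -7/3 - I*√35 (I(u, a) = (-1 + (⅓)*(-4)) - √(-12 - 23) = (-1 - 4/3) - √(-35) = -7/3 - I*√35)
I(-80, 191) - 1*(-18317) = (-7/3 - I*√35) - 1*(-18317) = (-7/3 - I*√35) + 18317 = 54944/3 - I*√35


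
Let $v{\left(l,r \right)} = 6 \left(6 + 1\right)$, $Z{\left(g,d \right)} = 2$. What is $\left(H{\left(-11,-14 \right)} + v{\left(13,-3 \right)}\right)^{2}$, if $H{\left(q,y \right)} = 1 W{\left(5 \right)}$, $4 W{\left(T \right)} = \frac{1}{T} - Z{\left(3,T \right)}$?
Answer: $\frac{690561}{400} \approx 1726.4$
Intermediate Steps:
$W{\left(T \right)} = - \frac{1}{2} + \frac{1}{4 T}$ ($W{\left(T \right)} = \frac{\frac{1}{T} - 2}{4} = \frac{-2 + \frac{1}{T}}{4} = - \frac{1}{2} + \frac{1}{4 T}$)
$v{\left(l,r \right)} = 42$ ($v{\left(l,r \right)} = 6 \cdot 7 = 42$)
$H{\left(q,y \right)} = - \frac{9}{20}$ ($H{\left(q,y \right)} = 1 \frac{1 - 10}{4 \cdot 5} = 1 \cdot \frac{1}{4} \cdot \frac{1}{5} \left(1 - 10\right) = 1 \cdot \frac{1}{4} \cdot \frac{1}{5} \left(-9\right) = 1 \left(- \frac{9}{20}\right) = - \frac{9}{20}$)
$\left(H{\left(-11,-14 \right)} + v{\left(13,-3 \right)}\right)^{2} = \left(- \frac{9}{20} + 42\right)^{2} = \left(\frac{831}{20}\right)^{2} = \frac{690561}{400}$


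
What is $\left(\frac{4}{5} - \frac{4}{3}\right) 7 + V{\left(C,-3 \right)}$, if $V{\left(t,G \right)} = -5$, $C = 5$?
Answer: $- \frac{131}{15} \approx -8.7333$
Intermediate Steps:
$\left(\frac{4}{5} - \frac{4}{3}\right) 7 + V{\left(C,-3 \right)} = \left(\frac{4}{5} - \frac{4}{3}\right) 7 - 5 = \left(- \frac{8}{15}\right) 7 - 5 = - \frac{56}{15} - 5 = - \frac{131}{15}$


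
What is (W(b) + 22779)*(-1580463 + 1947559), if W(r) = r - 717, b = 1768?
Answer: 8747897680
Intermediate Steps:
W(r) = -717 + r
(W(b) + 22779)*(-1580463 + 1947559) = ((-717 + 1768) + 22779)*(-1580463 + 1947559) = (1051 + 22779)*367096 = 23830*367096 = 8747897680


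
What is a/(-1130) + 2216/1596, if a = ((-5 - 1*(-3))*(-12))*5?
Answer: 57814/45087 ≈ 1.2823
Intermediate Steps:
a = 120 (a = ((-5 + 3)*(-12))*5 = -2*(-12)*5 = 24*5 = 120)
a/(-1130) + 2216/1596 = 120/(-1130) + 2216/1596 = 120*(-1/1130) + 2216*(1/1596) = -12/113 + 554/399 = 57814/45087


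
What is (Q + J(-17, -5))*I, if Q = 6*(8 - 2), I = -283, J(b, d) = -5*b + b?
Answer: -29432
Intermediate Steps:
J(b, d) = -4*b
Q = 36 (Q = 6*6 = 36)
(Q + J(-17, -5))*I = (36 - 4*(-17))*(-283) = (36 + 68)*(-283) = 104*(-283) = -29432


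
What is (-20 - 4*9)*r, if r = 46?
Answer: -2576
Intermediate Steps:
(-20 - 4*9)*r = (-20 - 4*9)*46 = (-20 - 36)*46 = -56*46 = -2576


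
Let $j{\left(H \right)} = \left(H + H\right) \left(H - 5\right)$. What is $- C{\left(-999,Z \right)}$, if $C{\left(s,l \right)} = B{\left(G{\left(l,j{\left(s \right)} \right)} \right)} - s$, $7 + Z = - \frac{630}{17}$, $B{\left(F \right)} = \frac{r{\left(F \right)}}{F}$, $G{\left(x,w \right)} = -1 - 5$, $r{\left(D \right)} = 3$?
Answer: $- \frac{1997}{2} \approx -998.5$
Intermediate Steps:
$j{\left(H \right)} = 2 H \left(-5 + H\right)$
$G{\left(x,w \right)} = -6$ ($G{\left(x,w \right)} = -1 - 5 = -6$)
$B{\left(F \right)} = \frac{3}{F}$
$Z = - \frac{749}{17}$ ($Z = -7 - \frac{630}{17} = - \frac{749}{17} \approx -44.059$)
$C{\left(s,l \right)} = - \frac{1}{2} - s$ ($C{\left(s,l \right)} = \frac{3}{-6} - s = 3 \left(- \frac{1}{6}\right) - s = - \frac{1}{2} - s$)
$- C{\left(-999,Z \right)} = - (- \frac{1}{2} - -999) = - (- \frac{1}{2} + 999) = \left(-1\right) \frac{1997}{2} = - \frac{1997}{2}$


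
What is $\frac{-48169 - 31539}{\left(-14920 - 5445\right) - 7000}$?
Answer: $\frac{79708}{27365} \approx 2.9128$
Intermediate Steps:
$\frac{-48169 - 31539}{\left(-14920 - 5445\right) - 7000} = - \frac{79708}{-20365 - 7000} = - \frac{79708}{-27365} = \left(-79708\right) \left(- \frac{1}{27365}\right) = \frac{79708}{27365}$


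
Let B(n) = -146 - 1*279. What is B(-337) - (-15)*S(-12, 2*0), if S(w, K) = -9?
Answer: -560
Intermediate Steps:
B(n) = -425 (B(n) = -146 - 279 = -425)
B(-337) - (-15)*S(-12, 2*0) = -425 - (-15)*(-9) = -425 - 1*135 = -425 - 135 = -560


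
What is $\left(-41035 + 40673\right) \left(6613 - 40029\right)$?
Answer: $12096592$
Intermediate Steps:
$\left(-41035 + 40673\right) \left(6613 - 40029\right) = \left(-362\right) \left(-33416\right) = 12096592$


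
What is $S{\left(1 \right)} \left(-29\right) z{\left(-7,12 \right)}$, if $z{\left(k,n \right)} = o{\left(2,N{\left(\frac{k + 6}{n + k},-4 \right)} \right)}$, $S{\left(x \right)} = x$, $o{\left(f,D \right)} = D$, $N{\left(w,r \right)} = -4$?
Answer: $116$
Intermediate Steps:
$z{\left(k,n \right)} = -4$
$S{\left(1 \right)} \left(-29\right) z{\left(-7,12 \right)} = 1 \left(-29\right) \left(-4\right) = \left(-29\right) \left(-4\right) = 116$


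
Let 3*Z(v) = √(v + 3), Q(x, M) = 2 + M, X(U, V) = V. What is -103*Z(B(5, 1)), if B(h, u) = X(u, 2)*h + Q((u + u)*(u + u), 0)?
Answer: -103*√15/3 ≈ -132.97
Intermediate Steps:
B(h, u) = 2 + 2*h (B(h, u) = 2*h + (2 + 0) = 2*h + 2 = 2 + 2*h)
Z(v) = √(3 + v)/3 (Z(v) = √(v + 3)/3 = √(3 + v)/3)
-103*Z(B(5, 1)) = -103*√(3 + (2 + 2*5))/3 = -103*√(3 + (2 + 10))/3 = -103*√(3 + 12)/3 = -103*√15/3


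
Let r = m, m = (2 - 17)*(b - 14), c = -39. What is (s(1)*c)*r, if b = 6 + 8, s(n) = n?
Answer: 0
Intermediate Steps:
b = 14
m = 0 (m = (2 - 17)*(14 - 14) = -15*0 = 0)
r = 0
(s(1)*c)*r = (1*(-39))*0 = -39*0 = 0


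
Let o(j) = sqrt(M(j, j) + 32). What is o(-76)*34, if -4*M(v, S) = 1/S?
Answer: 51*sqrt(20539)/38 ≈ 192.34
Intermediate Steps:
M(v, S) = -1/(4*S)
o(j) = sqrt(32 - 1/(4*j)) (o(j) = sqrt(-1/(4*j) + 32) = sqrt(32 - 1/(4*j)))
o(-76)*34 = (sqrt(128 - 1/(-76))/2)*34 = (sqrt(128 - 1*(-1/76))/2)*34 = (sqrt(128 + 1/76)/2)*34 = (sqrt(9729/76)/2)*34 = ((3*sqrt(20539)/38)/2)*34 = (3*sqrt(20539)/76)*34 = 51*sqrt(20539)/38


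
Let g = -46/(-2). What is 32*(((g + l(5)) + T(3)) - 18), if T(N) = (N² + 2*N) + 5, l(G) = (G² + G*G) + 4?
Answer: 2528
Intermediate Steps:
g = 23 (g = -46*(-½) = 23)
l(G) = 4 + 2*G² (l(G) = (G² + G²) + 4 = 2*G² + 4 = 4 + 2*G²)
T(N) = 5 + N² + 2*N
32*(((g + l(5)) + T(3)) - 18) = 32*(((23 + (4 + 2*5²)) + (5 + 3² + 2*3)) - 18) = 32*(((23 + (4 + 2*25)) + (5 + 9 + 6)) - 18) = 32*(((23 + (4 + 50)) + 20) - 18) = 32*(((23 + 54) + 20) - 18) = 32*((77 + 20) - 18) = 32*(97 - 18) = 32*79 = 2528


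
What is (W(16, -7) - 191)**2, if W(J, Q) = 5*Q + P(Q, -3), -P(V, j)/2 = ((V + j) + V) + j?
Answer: 34596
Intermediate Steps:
P(V, j) = -4*V - 4*j (P(V, j) = -2*(((V + j) + V) + j) = -2*((j + 2*V) + j) = -2*(2*V + 2*j) = -4*V - 4*j)
W(J, Q) = 12 + Q (W(J, Q) = 5*Q + (-4*Q - 4*(-3)) = 5*Q + (-4*Q + 12) = 5*Q + (12 - 4*Q) = 12 + Q)
(W(16, -7) - 191)**2 = ((12 - 7) - 191)**2 = (5 - 191)**2 = (-186)**2 = 34596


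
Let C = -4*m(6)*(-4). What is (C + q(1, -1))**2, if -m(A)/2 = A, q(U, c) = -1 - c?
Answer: 36864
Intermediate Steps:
m(A) = -2*A
C = -192 (C = -(-8)*6*(-4) = -4*(-12)*(-4) = 48*(-4) = -192)
(C + q(1, -1))**2 = (-192 + (-1 - 1*(-1)))**2 = (-192 + (-1 + 1))**2 = (-192 + 0)**2 = (-192)**2 = 36864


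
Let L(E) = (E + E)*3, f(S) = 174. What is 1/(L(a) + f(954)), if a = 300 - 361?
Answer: -1/192 ≈ -0.0052083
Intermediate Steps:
a = -61
L(E) = 6*E (L(E) = (2*E)*3 = 6*E)
1/(L(a) + f(954)) = 1/(6*(-61) + 174) = 1/(-366 + 174) = 1/(-192) = -1/192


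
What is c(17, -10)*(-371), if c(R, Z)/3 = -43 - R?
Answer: 66780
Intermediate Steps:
c(R, Z) = -129 - 3*R (c(R, Z) = 3*(-43 - R) = -129 - 3*R)
c(17, -10)*(-371) = (-129 - 3*17)*(-371) = (-129 - 51)*(-371) = -180*(-371) = 66780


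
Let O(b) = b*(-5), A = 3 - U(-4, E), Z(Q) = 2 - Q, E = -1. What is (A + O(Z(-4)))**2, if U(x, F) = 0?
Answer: 729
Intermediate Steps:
A = 3 (A = 3 - 1*0 = 3 + 0 = 3)
O(b) = -5*b
(A + O(Z(-4)))**2 = (3 - 5*(2 - 1*(-4)))**2 = (3 - 5*(2 + 4))**2 = (3 - 5*6)**2 = (3 - 30)**2 = (-27)**2 = 729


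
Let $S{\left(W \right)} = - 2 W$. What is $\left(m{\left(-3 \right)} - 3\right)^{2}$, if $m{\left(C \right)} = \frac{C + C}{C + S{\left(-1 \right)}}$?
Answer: $9$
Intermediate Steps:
$m{\left(C \right)} = \frac{2 C}{2 + C}$ ($m{\left(C \right)} = \frac{C + C}{C - -2} = \frac{2 C}{C + 2} = \frac{2 C}{2 + C}$)
$\left(m{\left(-3 \right)} - 3\right)^{2} = \left(2 \left(-3\right) \frac{1}{2 - 3} - 3\right)^{2} = \left(2 \left(-3\right) \frac{1}{-1} - 3\right)^{2} = \left(2 \left(-3\right) \left(-1\right) - 3\right)^{2} = \left(6 - 3\right)^{2} = 3^{2} = 9$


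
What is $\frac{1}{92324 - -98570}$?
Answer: $\frac{1}{190894} \approx 5.2385 \cdot 10^{-6}$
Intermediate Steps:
$\frac{1}{92324 - -98570} = \frac{1}{92324 + 98570} = \frac{1}{190894}$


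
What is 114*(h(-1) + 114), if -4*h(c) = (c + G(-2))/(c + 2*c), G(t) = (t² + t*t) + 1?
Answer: 13072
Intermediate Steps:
G(t) = 1 + 2*t² (G(t) = (t² + t²) + 1 = 2*t² + 1 = 1 + 2*t²)
h(c) = -(9 + c)/(12*c) (h(c) = -(c + (1 + 2*(-2)²))/(4*(c + 2*c)) = -(c + (1 + 2*4))/(4*(3*c)) = -(c + (1 + 8))*1/(3*c)/4 = -(c + 9)*1/(3*c)/4 = -(9 + c)*1/(3*c)/4 = -(9 + c)/(12*c))
114*(h(-1) + 114) = 114*((1/12)*(-9 - 1*(-1))/(-1) + 114) = 114*((1/12)*(-1)*(-9 + 1) + 114) = 114*((1/12)*(-1)*(-8) + 114) = 114*(⅔ + 114) = 114*(344/3) = 13072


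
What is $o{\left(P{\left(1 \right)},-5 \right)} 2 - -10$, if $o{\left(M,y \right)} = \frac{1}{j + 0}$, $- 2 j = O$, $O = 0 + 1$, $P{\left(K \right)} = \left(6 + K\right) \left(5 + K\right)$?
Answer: $6$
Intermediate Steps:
$P{\left(K \right)} = \left(5 + K\right) \left(6 + K\right)$
$O = 1$
$j = - \frac{1}{2}$ ($j = \left(- \frac{1}{2}\right) 1 = - \frac{1}{2} \approx -0.5$)
$o{\left(M,y \right)} = -2$ ($o{\left(M,y \right)} = \frac{1}{- \frac{1}{2} + 0} = \frac{1}{- \frac{1}{2}} = -2$)
$o{\left(P{\left(1 \right)},-5 \right)} 2 - -10 = \left(-2\right) 2 - -10 = -4 + 10 = 6$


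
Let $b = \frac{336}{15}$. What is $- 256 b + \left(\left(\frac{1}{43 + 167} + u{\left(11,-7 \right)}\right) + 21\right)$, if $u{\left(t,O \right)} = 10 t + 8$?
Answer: $- \frac{1175033}{210} \approx -5595.4$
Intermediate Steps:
$u{\left(t,O \right)} = 8 + 10 t$
$b = \frac{112}{5}$ ($b = 336 \cdot \frac{1}{15} = \frac{112}{5} \approx 22.4$)
$- 256 b + \left(\left(\frac{1}{43 + 167} + u{\left(11,-7 \right)}\right) + 21\right) = \left(-256\right) \frac{112}{5} + \left(\left(\frac{1}{43 + 167} + \left(8 + 10 \cdot 11\right)\right) + 21\right) = - \frac{28672}{5} + \left(\left(\frac{1}{210} + \left(8 + 110\right)\right) + 21\right) = - \frac{28672}{5} + \left(\left(\frac{1}{210} + 118\right) + 21\right) = - \frac{28672}{5} + \left(\frac{24781}{210} + 21\right) = - \frac{28672}{5} + \frac{29191}{210} = - \frac{1175033}{210}$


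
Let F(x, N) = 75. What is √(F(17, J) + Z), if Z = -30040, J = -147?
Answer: I*√29965 ≈ 173.1*I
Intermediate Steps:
√(F(17, J) + Z) = √(75 - 30040) = √(-29965) = I*√29965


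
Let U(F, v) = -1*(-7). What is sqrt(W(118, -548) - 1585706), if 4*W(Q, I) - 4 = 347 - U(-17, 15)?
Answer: 6*I*sqrt(44045) ≈ 1259.2*I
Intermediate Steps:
U(F, v) = 7
W(Q, I) = 86 (W(Q, I) = 1 + (347 - 1*7)/4 = 1 + (347 - 7)/4 = 1 + (1/4)*340 = 1 + 85 = 86)
sqrt(W(118, -548) - 1585706) = sqrt(86 - 1585706) = sqrt(-1585620) = 6*I*sqrt(44045)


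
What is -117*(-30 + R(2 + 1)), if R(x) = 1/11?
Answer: 38493/11 ≈ 3499.4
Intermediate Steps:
R(x) = 1/11
-117*(-30 + R(2 + 1)) = -117*(-30 + 1/11) = -117*(-329/11) = 38493/11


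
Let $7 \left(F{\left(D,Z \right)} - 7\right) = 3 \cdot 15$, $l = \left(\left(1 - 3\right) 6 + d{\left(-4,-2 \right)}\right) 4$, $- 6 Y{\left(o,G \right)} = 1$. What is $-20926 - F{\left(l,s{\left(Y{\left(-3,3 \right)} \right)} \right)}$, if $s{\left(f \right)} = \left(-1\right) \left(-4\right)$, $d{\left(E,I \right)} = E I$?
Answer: $- \frac{146576}{7} \approx -20939.0$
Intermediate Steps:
$Y{\left(o,G \right)} = - \frac{1}{6}$ ($Y{\left(o,G \right)} = \left(- \frac{1}{6}\right) 1 = - \frac{1}{6}$)
$s{\left(f \right)} = 4$
$l = -16$ ($l = \left(\left(1 - 3\right) 6 - -8\right) 4 = \left(\left(-2\right) 6 + 8\right) 4 = \left(-12 + 8\right) 4 = \left(-4\right) 4 = -16$)
$F{\left(D,Z \right)} = \frac{94}{7}$ ($F{\left(D,Z \right)} = 7 + \frac{3 \cdot 15}{7} = 7 + \frac{1}{7} \cdot 45 = 7 + \frac{45}{7} = \frac{94}{7}$)
$-20926 - F{\left(l,s{\left(Y{\left(-3,3 \right)} \right)} \right)} = -20926 - \frac{94}{7} = - \frac{146576}{7}$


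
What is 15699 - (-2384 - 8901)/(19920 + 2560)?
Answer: 70584961/4496 ≈ 15700.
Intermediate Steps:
15699 - (-2384 - 8901)/(19920 + 2560) = 15699 - (-11285)/22480 = 15699 - 1*(-2257/4496) = 15699 + 2257/4496 = 70584961/4496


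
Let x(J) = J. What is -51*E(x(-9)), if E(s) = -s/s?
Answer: 51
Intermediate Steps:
E(s) = -1 (E(s) = -1*1 = -1)
-51*E(x(-9)) = -51*(-1) = 51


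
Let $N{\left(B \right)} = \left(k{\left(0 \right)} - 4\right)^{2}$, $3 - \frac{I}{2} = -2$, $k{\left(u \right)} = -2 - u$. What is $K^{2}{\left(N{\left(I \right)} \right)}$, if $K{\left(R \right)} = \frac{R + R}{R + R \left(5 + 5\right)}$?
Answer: $\frac{4}{121} \approx 0.033058$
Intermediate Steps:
$I = 10$ ($I = 6 - -4 = 6 + 4 = 10$)
$N{\left(B \right)} = 36$ ($N{\left(B \right)} = \left(\left(-2 - 0\right) - 4\right)^{2} = \left(\left(-2 + 0\right) - 4\right)^{2} = \left(-2 - 4\right)^{2} = \left(-6\right)^{2} = 36$)
$K{\left(R \right)} = \frac{2}{11}$ ($K{\left(R \right)} = \frac{2 R}{R + R 10} = \frac{2 R}{R + 10 R} = \frac{2 R}{11 R} = 2 R \frac{1}{11 R} = \frac{2}{11}$)
$K^{2}{\left(N{\left(I \right)} \right)} = \left(\frac{2}{11}\right)^{2} = \frac{4}{121}$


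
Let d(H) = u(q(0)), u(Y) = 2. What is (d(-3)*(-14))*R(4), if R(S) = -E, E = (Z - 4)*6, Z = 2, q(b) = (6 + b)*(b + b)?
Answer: -336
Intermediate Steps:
q(b) = 2*b*(6 + b) (q(b) = (6 + b)*(2*b) = 2*b*(6 + b))
E = -12 (E = (2 - 4)*6 = -2*6 = -12)
d(H) = 2
R(S) = 12 (R(S) = -1*(-12) = 12)
(d(-3)*(-14))*R(4) = (2*(-14))*12 = -28*12 = -336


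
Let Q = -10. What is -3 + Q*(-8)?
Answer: 77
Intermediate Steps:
-3 + Q*(-8) = -3 - 10*(-8) = -3 + 80 = 77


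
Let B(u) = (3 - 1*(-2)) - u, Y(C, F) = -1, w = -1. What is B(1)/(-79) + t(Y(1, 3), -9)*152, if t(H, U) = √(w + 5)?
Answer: 24012/79 ≈ 303.95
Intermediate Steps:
B(u) = 5 - u (B(u) = (3 + 2) - u = 5 - u)
t(H, U) = 2 (t(H, U) = √(-1 + 5) = √4 = 2)
B(1)/(-79) + t(Y(1, 3), -9)*152 = (5 - 1*1)/(-79) + 2*152 = (5 - 1)*(-1/79) + 304 = 4*(-1/79) + 304 = -4/79 + 304 = 24012/79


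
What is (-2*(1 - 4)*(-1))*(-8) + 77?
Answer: 125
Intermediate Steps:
(-2*(1 - 4)*(-1))*(-8) + 77 = (-2*(-3)*(-1))*(-8) + 77 = (6*(-1))*(-8) + 77 = -6*(-8) + 77 = 48 + 77 = 125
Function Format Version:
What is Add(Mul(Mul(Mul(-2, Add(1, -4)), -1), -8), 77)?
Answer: 125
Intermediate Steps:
Add(Mul(Mul(Mul(-2, Add(1, -4)), -1), -8), 77) = Add(Mul(Mul(Mul(-2, -3), -1), -8), 77) = Add(Mul(Mul(6, -1), -8), 77) = Add(Mul(-6, -8), 77) = Add(48, 77) = 125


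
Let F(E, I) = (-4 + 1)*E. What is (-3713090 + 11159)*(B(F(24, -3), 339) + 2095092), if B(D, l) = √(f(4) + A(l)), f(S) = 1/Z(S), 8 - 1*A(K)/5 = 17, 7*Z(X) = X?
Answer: -7755886022652 - 3701931*I*√173/2 ≈ -7.7559e+12 - 2.4346e+7*I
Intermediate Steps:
Z(X) = X/7
A(K) = -45 (A(K) = 40 - 5*17 = 40 - 85 = -45)
F(E, I) = -3*E
f(S) = 7/S (f(S) = 1/(S/7) = 7/S)
B(D, l) = I*√173/2 (B(D, l) = √(7/4 - 45) = √(-173/4) = I*√173/2)
(-3713090 + 11159)*(B(F(24, -3), 339) + 2095092) = (-3713090 + 11159)*(I*√173/2 + 2095092) = -3701931*(2095092 + I*√173/2) = -7755886022652 - 3701931*I*√173/2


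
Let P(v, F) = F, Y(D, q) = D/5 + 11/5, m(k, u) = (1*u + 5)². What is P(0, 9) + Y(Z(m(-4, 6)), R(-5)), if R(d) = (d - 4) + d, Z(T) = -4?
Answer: 52/5 ≈ 10.400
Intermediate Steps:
m(k, u) = (5 + u)² (m(k, u) = (u + 5)² = (5 + u)²)
R(d) = -4 + 2*d (R(d) = (-4 + d) + d = -4 + 2*d)
Y(D, q) = 11/5 + D/5 (Y(D, q) = D*(⅕) + 11*(⅕) = D/5 + 11/5 = 11/5 + D/5)
P(0, 9) + Y(Z(m(-4, 6)), R(-5)) = 9 + (11/5 + (⅕)*(-4)) = 9 + (11/5 - ⅘) = 9 + 7/5 = 52/5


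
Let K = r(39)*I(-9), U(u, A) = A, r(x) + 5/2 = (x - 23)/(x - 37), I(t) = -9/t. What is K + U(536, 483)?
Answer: 977/2 ≈ 488.50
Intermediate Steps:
r(x) = -5/2 + (-23 + x)/(-37 + x) (r(x) = -5/2 + (x - 23)/(x - 37) = -5/2 + (-23 + x)/(-37 + x))
K = 11/2 (K = ((139 - 3*39)/(2*(-37 + 39)))*(-9/(-9)) = ((½)*(139 - 117)/2)*(-9*(-⅑)) = ((½)*(½)*22)*1 = (11/2)*1 = 11/2 ≈ 5.5000)
K + U(536, 483) = 11/2 + 483 = 977/2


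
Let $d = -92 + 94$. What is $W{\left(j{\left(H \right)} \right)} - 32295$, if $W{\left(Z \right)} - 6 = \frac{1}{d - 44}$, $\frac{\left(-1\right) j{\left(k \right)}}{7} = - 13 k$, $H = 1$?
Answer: $- \frac{1356139}{42} \approx -32289.0$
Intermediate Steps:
$d = 2$
$j{\left(k \right)} = 91 k$ ($j{\left(k \right)} = - 7 \left(- 13 k\right) = 91 k$)
$W{\left(Z \right)} = \frac{251}{42}$ ($W{\left(Z \right)} = 6 + \frac{1}{2 - 44} = 6 + \frac{1}{-42} = 6 - \frac{1}{42} = \frac{251}{42}$)
$W{\left(j{\left(H \right)} \right)} - 32295 = \frac{251}{42} - 32295 = - \frac{1356139}{42}$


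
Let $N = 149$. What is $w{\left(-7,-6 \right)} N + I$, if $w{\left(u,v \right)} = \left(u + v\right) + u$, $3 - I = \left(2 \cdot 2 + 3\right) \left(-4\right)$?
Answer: $-2949$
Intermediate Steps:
$I = 31$ ($I = 3 - \left(2 \cdot 2 + 3\right) \left(-4\right) = 3 - \left(4 + 3\right) \left(-4\right) = 3 - 7 \left(-4\right) = 3 - -28 = 3 + 28 = 31$)
$w{\left(u,v \right)} = v + 2 u$
$w{\left(-7,-6 \right)} N + I = \left(-6 + 2 \left(-7\right)\right) 149 + 31 = \left(-6 - 14\right) 149 + 31 = \left(-20\right) 149 + 31 = -2980 + 31 = -2949$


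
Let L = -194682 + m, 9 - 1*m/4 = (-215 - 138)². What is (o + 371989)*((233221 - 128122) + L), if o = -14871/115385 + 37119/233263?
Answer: -5886946837700884851071/26915051255 ≈ -2.1872e+11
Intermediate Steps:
m = -498400 (m = 36 - 4*(-215 - 138)² = 36 - 4*(-353)² = 36 - 4*124609 = 36 - 498436 = -498400)
o = 814121742/26915051255 (o = -14871*1/115385 + 37119*(1/233263) = -14871/115385 + 37119/233263 = 814121742/26915051255 ≈ 0.030248)
L = -693082 (L = -194682 - 498400 = -693082)
(o + 371989)*((233221 - 128122) + L) = (814121742/26915051255 + 371989)*((233221 - 128122) - 693082) = 10012103815417937*(105099 - 693082)/26915051255 = (10012103815417937/26915051255)*(-587983) = -5886946837700884851071/26915051255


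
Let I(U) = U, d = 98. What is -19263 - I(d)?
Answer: -19361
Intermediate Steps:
-19263 - I(d) = -19263 - 1*98 = -19263 - 98 = -19361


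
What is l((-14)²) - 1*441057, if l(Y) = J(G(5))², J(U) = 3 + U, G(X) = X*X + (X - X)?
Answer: -440273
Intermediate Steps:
G(X) = X² (G(X) = X² + 0 = X²)
l(Y) = 784 (l(Y) = (3 + 5²)² = (3 + 25)² = 28² = 784)
l((-14)²) - 1*441057 = 784 - 1*441057 = 784 - 441057 = -440273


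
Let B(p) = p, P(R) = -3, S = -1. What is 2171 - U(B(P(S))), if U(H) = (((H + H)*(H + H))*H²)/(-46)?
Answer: 50095/23 ≈ 2178.0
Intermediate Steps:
U(H) = -2*H⁴/23 (U(H) = (((2*H)*(2*H))*H²)*(-1/46) = ((4*H²)*H²)*(-1/46) = (4*H⁴)*(-1/46) = -2*H⁴/23)
2171 - U(B(P(S))) = 2171 - (-2)*(-3)⁴/23 = 2171 - (-2)*81/23 = 2171 - 1*(-162/23) = 2171 + 162/23 = 50095/23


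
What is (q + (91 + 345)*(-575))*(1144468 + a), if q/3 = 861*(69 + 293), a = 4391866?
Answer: 3788768027564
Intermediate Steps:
q = 935046 (q = 3*(861*(69 + 293)) = 3*(861*362) = 3*311682 = 935046)
(q + (91 + 345)*(-575))*(1144468 + a) = (935046 + (91 + 345)*(-575))*(1144468 + 4391866) = (935046 + 436*(-575))*5536334 = (935046 - 250700)*5536334 = 684346*5536334 = 3788768027564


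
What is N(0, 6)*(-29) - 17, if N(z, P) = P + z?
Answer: -191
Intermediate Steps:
N(0, 6)*(-29) - 17 = (6 + 0)*(-29) - 17 = 6*(-29) - 17 = -174 - 17 = -191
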